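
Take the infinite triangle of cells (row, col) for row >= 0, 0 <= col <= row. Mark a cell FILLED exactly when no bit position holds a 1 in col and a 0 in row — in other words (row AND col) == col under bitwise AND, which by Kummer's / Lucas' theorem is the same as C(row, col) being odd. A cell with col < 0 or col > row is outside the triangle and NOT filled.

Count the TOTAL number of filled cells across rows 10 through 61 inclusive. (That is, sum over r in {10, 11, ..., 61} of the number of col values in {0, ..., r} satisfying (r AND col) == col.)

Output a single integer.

Answer: 600

Derivation:
r10=1010 pc2: +4 =4
r11=1011 pc3: +8 =12
r12=1100 pc2: +4 =16
r13=1101 pc3: +8 =24
r14=1110 pc3: +8 =32
r15=1111 pc4: +16 =48
r16=10000 pc1: +2 =50
r17=10001 pc2: +4 =54
r18=10010 pc2: +4 =58
r19=10011 pc3: +8 =66
r20=10100 pc2: +4 =70
r21=10101 pc3: +8 =78
r22=10110 pc3: +8 =86
r23=10111 pc4: +16 =102
r24=11000 pc2: +4 =106
r25=11001 pc3: +8 =114
r26=11010 pc3: +8 =122
r27=11011 pc4: +16 =138
r28=11100 pc3: +8 =146
r29=11101 pc4: +16 =162
r30=11110 pc4: +16 =178
r31=11111 pc5: +32 =210
r32=100000 pc1: +2 =212
r33=100001 pc2: +4 =216
r34=100010 pc2: +4 =220
r35=100011 pc3: +8 =228
r36=100100 pc2: +4 =232
r37=100101 pc3: +8 =240
r38=100110 pc3: +8 =248
r39=100111 pc4: +16 =264
r40=101000 pc2: +4 =268
r41=101001 pc3: +8 =276
r42=101010 pc3: +8 =284
r43=101011 pc4: +16 =300
r44=101100 pc3: +8 =308
r45=101101 pc4: +16 =324
r46=101110 pc4: +16 =340
r47=101111 pc5: +32 =372
r48=110000 pc2: +4 =376
r49=110001 pc3: +8 =384
r50=110010 pc3: +8 =392
r51=110011 pc4: +16 =408
r52=110100 pc3: +8 =416
r53=110101 pc4: +16 =432
r54=110110 pc4: +16 =448
r55=110111 pc5: +32 =480
r56=111000 pc3: +8 =488
r57=111001 pc4: +16 =504
r58=111010 pc4: +16 =520
r59=111011 pc5: +32 =552
r60=111100 pc4: +16 =568
r61=111101 pc5: +32 =600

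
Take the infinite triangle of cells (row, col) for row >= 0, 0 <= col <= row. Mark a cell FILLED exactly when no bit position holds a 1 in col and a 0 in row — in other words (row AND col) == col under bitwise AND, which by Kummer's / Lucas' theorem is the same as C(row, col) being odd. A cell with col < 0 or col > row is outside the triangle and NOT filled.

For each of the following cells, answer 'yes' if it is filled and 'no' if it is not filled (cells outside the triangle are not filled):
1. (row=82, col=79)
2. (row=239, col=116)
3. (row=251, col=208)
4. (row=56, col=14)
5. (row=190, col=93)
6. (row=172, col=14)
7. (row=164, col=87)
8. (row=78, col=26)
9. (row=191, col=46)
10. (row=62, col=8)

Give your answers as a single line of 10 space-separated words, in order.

Answer: no no yes no no no no no yes yes

Derivation:
(82,79): row=0b1010010, col=0b1001111, row AND col = 0b1000010 = 66; 66 != 79 -> empty
(239,116): row=0b11101111, col=0b1110100, row AND col = 0b1100100 = 100; 100 != 116 -> empty
(251,208): row=0b11111011, col=0b11010000, row AND col = 0b11010000 = 208; 208 == 208 -> filled
(56,14): row=0b111000, col=0b1110, row AND col = 0b1000 = 8; 8 != 14 -> empty
(190,93): row=0b10111110, col=0b1011101, row AND col = 0b11100 = 28; 28 != 93 -> empty
(172,14): row=0b10101100, col=0b1110, row AND col = 0b1100 = 12; 12 != 14 -> empty
(164,87): row=0b10100100, col=0b1010111, row AND col = 0b100 = 4; 4 != 87 -> empty
(78,26): row=0b1001110, col=0b11010, row AND col = 0b1010 = 10; 10 != 26 -> empty
(191,46): row=0b10111111, col=0b101110, row AND col = 0b101110 = 46; 46 == 46 -> filled
(62,8): row=0b111110, col=0b1000, row AND col = 0b1000 = 8; 8 == 8 -> filled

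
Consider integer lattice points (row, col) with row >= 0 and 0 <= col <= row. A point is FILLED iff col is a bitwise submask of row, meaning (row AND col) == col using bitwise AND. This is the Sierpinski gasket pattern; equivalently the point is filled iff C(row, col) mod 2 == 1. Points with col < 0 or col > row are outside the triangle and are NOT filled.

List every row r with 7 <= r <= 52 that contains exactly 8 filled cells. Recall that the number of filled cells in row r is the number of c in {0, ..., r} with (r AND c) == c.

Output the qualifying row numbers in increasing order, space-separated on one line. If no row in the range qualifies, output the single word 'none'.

Row r has 2^popcount(r) filled cells, so we need popcount(r) = log2(8) = 3.
Scan r = 7..52 and keep those with exactly 3 one-bits:
r=7=111 popcount=3 -> KEEP
r=8=1000 popcount=1 -> skip
r=9=1001 popcount=2 -> skip
r=10=1010 popcount=2 -> skip
r=11=1011 popcount=3 -> KEEP
r=12=1100 popcount=2 -> skip
r=13=1101 popcount=3 -> KEEP
r=14=1110 popcount=3 -> KEEP
r=15=1111 popcount=4 -> skip
r=16=10000 popcount=1 -> skip
r=17=10001 popcount=2 -> skip
r=18=10010 popcount=2 -> skip
r=19=10011 popcount=3 -> KEEP
r=20=10100 popcount=2 -> skip
r=21=10101 popcount=3 -> KEEP
r=22=10110 popcount=3 -> KEEP
r=23=10111 popcount=4 -> skip
r=24=11000 popcount=2 -> skip
r=25=11001 popcount=3 -> KEEP
r=26=11010 popcount=3 -> KEEP
r=27=11011 popcount=4 -> skip
r=28=11100 popcount=3 -> KEEP
r=29=11101 popcount=4 -> skip
r=30=11110 popcount=4 -> skip
r=31=11111 popcount=5 -> skip
r=32=100000 popcount=1 -> skip
r=33=100001 popcount=2 -> skip
r=34=100010 popcount=2 -> skip
r=35=100011 popcount=3 -> KEEP
r=36=100100 popcount=2 -> skip
r=37=100101 popcount=3 -> KEEP
r=38=100110 popcount=3 -> KEEP
r=39=100111 popcount=4 -> skip
r=40=101000 popcount=2 -> skip
r=41=101001 popcount=3 -> KEEP
r=42=101010 popcount=3 -> KEEP
r=43=101011 popcount=4 -> skip
r=44=101100 popcount=3 -> KEEP
r=45=101101 popcount=4 -> skip
r=46=101110 popcount=4 -> skip
r=47=101111 popcount=5 -> skip
r=48=110000 popcount=2 -> skip
r=49=110001 popcount=3 -> KEEP
r=50=110010 popcount=3 -> KEEP
r=51=110011 popcount=4 -> skip
r=52=110100 popcount=3 -> KEEP
Kept rows: 7 11 13 14 19 21 22 25 26 28 35 37 38 41 42 44 49 50 52

Answer: 7 11 13 14 19 21 22 25 26 28 35 37 38 41 42 44 49 50 52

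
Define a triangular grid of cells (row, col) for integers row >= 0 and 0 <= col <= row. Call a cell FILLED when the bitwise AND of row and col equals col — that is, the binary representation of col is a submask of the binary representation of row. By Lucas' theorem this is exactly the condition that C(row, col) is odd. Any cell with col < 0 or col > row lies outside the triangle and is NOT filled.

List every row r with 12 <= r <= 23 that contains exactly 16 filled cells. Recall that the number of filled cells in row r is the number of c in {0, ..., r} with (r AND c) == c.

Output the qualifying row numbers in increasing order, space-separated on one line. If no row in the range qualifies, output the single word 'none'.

Row r has 2^popcount(r) filled cells, so we need popcount(r) = log2(16) = 4.
Scan r = 12..23 and keep those with exactly 4 one-bits:
r=12=1100 popcount=2 -> skip
r=13=1101 popcount=3 -> skip
r=14=1110 popcount=3 -> skip
r=15=1111 popcount=4 -> KEEP
r=16=10000 popcount=1 -> skip
r=17=10001 popcount=2 -> skip
r=18=10010 popcount=2 -> skip
r=19=10011 popcount=3 -> skip
r=20=10100 popcount=2 -> skip
r=21=10101 popcount=3 -> skip
r=22=10110 popcount=3 -> skip
r=23=10111 popcount=4 -> KEEP
Kept rows: 15 23

Answer: 15 23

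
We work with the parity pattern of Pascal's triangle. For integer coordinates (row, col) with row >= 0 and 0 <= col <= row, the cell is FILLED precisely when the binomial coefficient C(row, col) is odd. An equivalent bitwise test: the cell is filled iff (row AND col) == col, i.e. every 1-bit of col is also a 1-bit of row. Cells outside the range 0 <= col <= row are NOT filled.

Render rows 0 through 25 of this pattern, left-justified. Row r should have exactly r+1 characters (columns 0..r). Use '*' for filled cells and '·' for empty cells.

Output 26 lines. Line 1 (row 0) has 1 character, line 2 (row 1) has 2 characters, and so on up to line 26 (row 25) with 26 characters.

Answer: *
**
*·*
****
*···*
**··**
*·*·*·*
********
*·······*
**······**
*·*·····*·*
****····****
*···*···*···*
**··**··**··**
*·*·*·*·*·*·*·*
****************
*···············*
**··············**
*·*·············*·*
****············****
*···*···········*···*
**··**··········**··**
*·*·*·*·········*·*·*·*
********········********
*·······*·······*·······*
**······**······**······**

Derivation:
r0=0: *
r1=1: **
r2=10: *·*
r3=11: ****
r4=100: *···*
r5=101: **··**
r6=110: *·*·*·*
r7=111: ********
r8=1000: *·······*
r9=1001: **······**
r10=1010: *·*·····*·*
r11=1011: ****····****
r12=1100: *···*···*···*
r13=1101: **··**··**··**
r14=1110: *·*·*·*·*·*·*·*
r15=1111: ****************
r16=10000: *···············*
r17=10001: **··············**
r18=10010: *·*·············*·*
r19=10011: ****············****
r20=10100: *···*···········*···*
r21=10101: **··**··········**··**
r22=10110: *·*·*·*·········*·*·*·*
r23=10111: ********········********
r24=11000: *·······*·······*·······*
r25=11001: **······**······**······**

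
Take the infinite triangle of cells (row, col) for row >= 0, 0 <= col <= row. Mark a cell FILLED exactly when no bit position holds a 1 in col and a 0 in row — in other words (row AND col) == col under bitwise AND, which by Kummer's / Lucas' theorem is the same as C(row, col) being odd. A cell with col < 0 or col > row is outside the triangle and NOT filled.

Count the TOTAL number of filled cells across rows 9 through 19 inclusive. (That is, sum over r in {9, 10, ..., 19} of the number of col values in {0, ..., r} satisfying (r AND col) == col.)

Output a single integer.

r9=1001 pc2: +4 =4
r10=1010 pc2: +4 =8
r11=1011 pc3: +8 =16
r12=1100 pc2: +4 =20
r13=1101 pc3: +8 =28
r14=1110 pc3: +8 =36
r15=1111 pc4: +16 =52
r16=10000 pc1: +2 =54
r17=10001 pc2: +4 =58
r18=10010 pc2: +4 =62
r19=10011 pc3: +8 =70

Answer: 70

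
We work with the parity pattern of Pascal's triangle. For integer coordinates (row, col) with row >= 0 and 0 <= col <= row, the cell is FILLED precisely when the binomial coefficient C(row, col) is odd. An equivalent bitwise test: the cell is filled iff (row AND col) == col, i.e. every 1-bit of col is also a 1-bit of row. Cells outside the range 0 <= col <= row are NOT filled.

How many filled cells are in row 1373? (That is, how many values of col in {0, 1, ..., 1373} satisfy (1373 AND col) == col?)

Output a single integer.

Answer: 128

Derivation:
1373 in binary = 10101011101
popcount(1373) = number of 1-bits in 10101011101 = 7
A col c satisfies (1373 AND c) == c iff every set bit of c is also set in 1373; each of the 7 set bits of 1373 can independently be on or off in c.
count = 2^7 = 128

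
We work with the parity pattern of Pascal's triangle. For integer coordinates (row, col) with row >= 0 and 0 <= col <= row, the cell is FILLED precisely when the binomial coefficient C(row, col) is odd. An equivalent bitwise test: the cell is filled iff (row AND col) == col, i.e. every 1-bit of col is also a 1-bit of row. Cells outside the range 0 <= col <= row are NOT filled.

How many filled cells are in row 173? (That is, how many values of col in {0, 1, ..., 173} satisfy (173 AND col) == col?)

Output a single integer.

Answer: 32

Derivation:
173 in binary = 10101101
popcount(173) = number of 1-bits in 10101101 = 5
A col c satisfies (173 AND c) == c iff every set bit of c is also set in 173; each of the 5 set bits of 173 can independently be on or off in c.
count = 2^5 = 32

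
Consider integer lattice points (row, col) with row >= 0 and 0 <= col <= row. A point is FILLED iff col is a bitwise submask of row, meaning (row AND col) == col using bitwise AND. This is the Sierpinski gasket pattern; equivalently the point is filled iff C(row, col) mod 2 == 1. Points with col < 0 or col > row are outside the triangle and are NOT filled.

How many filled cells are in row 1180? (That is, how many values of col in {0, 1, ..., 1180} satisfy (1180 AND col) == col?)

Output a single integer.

1180 in binary = 10010011100
popcount(1180) = number of 1-bits in 10010011100 = 5
A col c satisfies (1180 AND c) == c iff every set bit of c is also set in 1180; each of the 5 set bits of 1180 can independently be on or off in c.
count = 2^5 = 32

Answer: 32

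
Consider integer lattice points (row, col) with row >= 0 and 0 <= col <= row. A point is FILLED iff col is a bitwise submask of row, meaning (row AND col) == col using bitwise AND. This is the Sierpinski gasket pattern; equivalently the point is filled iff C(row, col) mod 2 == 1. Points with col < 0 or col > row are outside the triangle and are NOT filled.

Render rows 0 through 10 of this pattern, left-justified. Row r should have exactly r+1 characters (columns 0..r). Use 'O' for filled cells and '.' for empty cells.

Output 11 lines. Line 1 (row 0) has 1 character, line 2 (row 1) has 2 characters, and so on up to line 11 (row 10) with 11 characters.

Answer: O
OO
O.O
OOOO
O...O
OO..OO
O.O.O.O
OOOOOOOO
O.......O
OO......OO
O.O.....O.O

Derivation:
r0=0: O
r1=1: OO
r2=10: O.O
r3=11: OOOO
r4=100: O...O
r5=101: OO..OO
r6=110: O.O.O.O
r7=111: OOOOOOOO
r8=1000: O.......O
r9=1001: OO......OO
r10=1010: O.O.....O.O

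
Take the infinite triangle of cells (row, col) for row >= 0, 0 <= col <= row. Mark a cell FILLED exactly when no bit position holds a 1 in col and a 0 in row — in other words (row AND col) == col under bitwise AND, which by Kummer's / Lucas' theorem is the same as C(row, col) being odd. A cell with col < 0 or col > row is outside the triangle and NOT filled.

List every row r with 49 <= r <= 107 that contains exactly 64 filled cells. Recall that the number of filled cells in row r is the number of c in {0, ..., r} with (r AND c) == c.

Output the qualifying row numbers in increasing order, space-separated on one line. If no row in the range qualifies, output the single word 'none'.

Answer: 63 95

Derivation:
Row r has 2^popcount(r) filled cells, so we need popcount(r) = log2(64) = 6.
Scan r = 49..107 and keep those with exactly 6 one-bits:
r=49=110001 popcount=3 -> skip
r=50=110010 popcount=3 -> skip
r=51=110011 popcount=4 -> skip
r=52=110100 popcount=3 -> skip
r=53=110101 popcount=4 -> skip
r=54=110110 popcount=4 -> skip
r=55=110111 popcount=5 -> skip
r=56=111000 popcount=3 -> skip
r=57=111001 popcount=4 -> skip
r=58=111010 popcount=4 -> skip
r=59=111011 popcount=5 -> skip
r=60=111100 popcount=4 -> skip
r=61=111101 popcount=5 -> skip
r=62=111110 popcount=5 -> skip
r=63=111111 popcount=6 -> KEEP
r=64=1000000 popcount=1 -> skip
r=65=1000001 popcount=2 -> skip
r=66=1000010 popcount=2 -> skip
r=67=1000011 popcount=3 -> skip
r=68=1000100 popcount=2 -> skip
r=69=1000101 popcount=3 -> skip
r=70=1000110 popcount=3 -> skip
r=71=1000111 popcount=4 -> skip
r=72=1001000 popcount=2 -> skip
r=73=1001001 popcount=3 -> skip
r=74=1001010 popcount=3 -> skip
r=75=1001011 popcount=4 -> skip
r=76=1001100 popcount=3 -> skip
r=77=1001101 popcount=4 -> skip
r=78=1001110 popcount=4 -> skip
r=79=1001111 popcount=5 -> skip
r=80=1010000 popcount=2 -> skip
r=81=1010001 popcount=3 -> skip
r=82=1010010 popcount=3 -> skip
r=83=1010011 popcount=4 -> skip
r=84=1010100 popcount=3 -> skip
r=85=1010101 popcount=4 -> skip
r=86=1010110 popcount=4 -> skip
r=87=1010111 popcount=5 -> skip
r=88=1011000 popcount=3 -> skip
r=89=1011001 popcount=4 -> skip
r=90=1011010 popcount=4 -> skip
r=91=1011011 popcount=5 -> skip
r=92=1011100 popcount=4 -> skip
r=93=1011101 popcount=5 -> skip
r=94=1011110 popcount=5 -> skip
r=95=1011111 popcount=6 -> KEEP
r=96=1100000 popcount=2 -> skip
r=97=1100001 popcount=3 -> skip
r=98=1100010 popcount=3 -> skip
r=99=1100011 popcount=4 -> skip
r=100=1100100 popcount=3 -> skip
r=101=1100101 popcount=4 -> skip
r=102=1100110 popcount=4 -> skip
r=103=1100111 popcount=5 -> skip
r=104=1101000 popcount=3 -> skip
r=105=1101001 popcount=4 -> skip
r=106=1101010 popcount=4 -> skip
r=107=1101011 popcount=5 -> skip
Kept rows: 63 95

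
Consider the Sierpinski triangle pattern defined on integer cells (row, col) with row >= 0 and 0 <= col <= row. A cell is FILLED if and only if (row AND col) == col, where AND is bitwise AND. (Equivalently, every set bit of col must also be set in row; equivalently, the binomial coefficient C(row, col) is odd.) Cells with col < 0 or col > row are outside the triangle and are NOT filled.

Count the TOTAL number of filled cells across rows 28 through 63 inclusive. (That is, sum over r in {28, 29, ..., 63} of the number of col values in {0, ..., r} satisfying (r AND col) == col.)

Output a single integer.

r28=11100 pc3: +8 =8
r29=11101 pc4: +16 =24
r30=11110 pc4: +16 =40
r31=11111 pc5: +32 =72
r32=100000 pc1: +2 =74
r33=100001 pc2: +4 =78
r34=100010 pc2: +4 =82
r35=100011 pc3: +8 =90
r36=100100 pc2: +4 =94
r37=100101 pc3: +8 =102
r38=100110 pc3: +8 =110
r39=100111 pc4: +16 =126
r40=101000 pc2: +4 =130
r41=101001 pc3: +8 =138
r42=101010 pc3: +8 =146
r43=101011 pc4: +16 =162
r44=101100 pc3: +8 =170
r45=101101 pc4: +16 =186
r46=101110 pc4: +16 =202
r47=101111 pc5: +32 =234
r48=110000 pc2: +4 =238
r49=110001 pc3: +8 =246
r50=110010 pc3: +8 =254
r51=110011 pc4: +16 =270
r52=110100 pc3: +8 =278
r53=110101 pc4: +16 =294
r54=110110 pc4: +16 =310
r55=110111 pc5: +32 =342
r56=111000 pc3: +8 =350
r57=111001 pc4: +16 =366
r58=111010 pc4: +16 =382
r59=111011 pc5: +32 =414
r60=111100 pc4: +16 =430
r61=111101 pc5: +32 =462
r62=111110 pc5: +32 =494
r63=111111 pc6: +64 =558

Answer: 558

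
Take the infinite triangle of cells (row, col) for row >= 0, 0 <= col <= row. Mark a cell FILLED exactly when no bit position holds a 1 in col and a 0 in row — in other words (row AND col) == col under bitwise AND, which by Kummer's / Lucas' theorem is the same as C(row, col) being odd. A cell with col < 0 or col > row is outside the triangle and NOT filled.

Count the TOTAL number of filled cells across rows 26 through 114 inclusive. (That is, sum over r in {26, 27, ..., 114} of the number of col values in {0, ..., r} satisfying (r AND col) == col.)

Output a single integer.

Answer: 1432

Derivation:
r26=11010 pc3: +8 =8
r27=11011 pc4: +16 =24
r28=11100 pc3: +8 =32
r29=11101 pc4: +16 =48
r30=11110 pc4: +16 =64
r31=11111 pc5: +32 =96
r32=100000 pc1: +2 =98
r33=100001 pc2: +4 =102
r34=100010 pc2: +4 =106
r35=100011 pc3: +8 =114
r36=100100 pc2: +4 =118
r37=100101 pc3: +8 =126
r38=100110 pc3: +8 =134
r39=100111 pc4: +16 =150
r40=101000 pc2: +4 =154
r41=101001 pc3: +8 =162
r42=101010 pc3: +8 =170
r43=101011 pc4: +16 =186
r44=101100 pc3: +8 =194
r45=101101 pc4: +16 =210
r46=101110 pc4: +16 =226
r47=101111 pc5: +32 =258
r48=110000 pc2: +4 =262
r49=110001 pc3: +8 =270
r50=110010 pc3: +8 =278
r51=110011 pc4: +16 =294
r52=110100 pc3: +8 =302
r53=110101 pc4: +16 =318
r54=110110 pc4: +16 =334
r55=110111 pc5: +32 =366
r56=111000 pc3: +8 =374
r57=111001 pc4: +16 =390
r58=111010 pc4: +16 =406
r59=111011 pc5: +32 =438
r60=111100 pc4: +16 =454
r61=111101 pc5: +32 =486
r62=111110 pc5: +32 =518
r63=111111 pc6: +64 =582
r64=1000000 pc1: +2 =584
r65=1000001 pc2: +4 =588
r66=1000010 pc2: +4 =592
r67=1000011 pc3: +8 =600
r68=1000100 pc2: +4 =604
r69=1000101 pc3: +8 =612
r70=1000110 pc3: +8 =620
r71=1000111 pc4: +16 =636
r72=1001000 pc2: +4 =640
r73=1001001 pc3: +8 =648
r74=1001010 pc3: +8 =656
r75=1001011 pc4: +16 =672
r76=1001100 pc3: +8 =680
r77=1001101 pc4: +16 =696
r78=1001110 pc4: +16 =712
r79=1001111 pc5: +32 =744
r80=1010000 pc2: +4 =748
r81=1010001 pc3: +8 =756
r82=1010010 pc3: +8 =764
r83=1010011 pc4: +16 =780
r84=1010100 pc3: +8 =788
r85=1010101 pc4: +16 =804
r86=1010110 pc4: +16 =820
r87=1010111 pc5: +32 =852
r88=1011000 pc3: +8 =860
r89=1011001 pc4: +16 =876
r90=1011010 pc4: +16 =892
r91=1011011 pc5: +32 =924
r92=1011100 pc4: +16 =940
r93=1011101 pc5: +32 =972
r94=1011110 pc5: +32 =1004
r95=1011111 pc6: +64 =1068
r96=1100000 pc2: +4 =1072
r97=1100001 pc3: +8 =1080
r98=1100010 pc3: +8 =1088
r99=1100011 pc4: +16 =1104
r100=1100100 pc3: +8 =1112
r101=1100101 pc4: +16 =1128
r102=1100110 pc4: +16 =1144
r103=1100111 pc5: +32 =1176
r104=1101000 pc3: +8 =1184
r105=1101001 pc4: +16 =1200
r106=1101010 pc4: +16 =1216
r107=1101011 pc5: +32 =1248
r108=1101100 pc4: +16 =1264
r109=1101101 pc5: +32 =1296
r110=1101110 pc5: +32 =1328
r111=1101111 pc6: +64 =1392
r112=1110000 pc3: +8 =1400
r113=1110001 pc4: +16 =1416
r114=1110010 pc4: +16 =1432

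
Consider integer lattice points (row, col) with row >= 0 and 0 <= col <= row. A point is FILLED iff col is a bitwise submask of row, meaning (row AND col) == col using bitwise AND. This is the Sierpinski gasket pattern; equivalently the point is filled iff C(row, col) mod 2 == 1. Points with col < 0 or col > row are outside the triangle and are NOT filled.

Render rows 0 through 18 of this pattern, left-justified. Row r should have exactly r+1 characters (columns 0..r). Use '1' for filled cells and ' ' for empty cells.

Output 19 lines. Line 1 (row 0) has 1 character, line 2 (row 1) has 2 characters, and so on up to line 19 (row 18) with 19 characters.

r0=0: 1
r1=1: 11
r2=10: 1 1
r3=11: 1111
r4=100: 1   1
r5=101: 11  11
r6=110: 1 1 1 1
r7=111: 11111111
r8=1000: 1       1
r9=1001: 11      11
r10=1010: 1 1     1 1
r11=1011: 1111    1111
r12=1100: 1   1   1   1
r13=1101: 11  11  11  11
r14=1110: 1 1 1 1 1 1 1 1
r15=1111: 1111111111111111
r16=10000: 1               1
r17=10001: 11              11
r18=10010: 1 1             1 1

Answer: 1
11
1 1
1111
1   1
11  11
1 1 1 1
11111111
1       1
11      11
1 1     1 1
1111    1111
1   1   1   1
11  11  11  11
1 1 1 1 1 1 1 1
1111111111111111
1               1
11              11
1 1             1 1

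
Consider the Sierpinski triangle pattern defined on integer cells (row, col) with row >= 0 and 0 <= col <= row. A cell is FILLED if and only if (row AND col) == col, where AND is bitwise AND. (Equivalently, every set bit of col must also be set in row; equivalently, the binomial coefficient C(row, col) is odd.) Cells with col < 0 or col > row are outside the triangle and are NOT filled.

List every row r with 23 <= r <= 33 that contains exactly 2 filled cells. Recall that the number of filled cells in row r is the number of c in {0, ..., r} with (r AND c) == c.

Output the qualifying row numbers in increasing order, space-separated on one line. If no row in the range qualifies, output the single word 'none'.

Row r has 2^popcount(r) filled cells, so we need popcount(r) = log2(2) = 1.
Scan r = 23..33 and keep those with exactly 1 one-bits:
r=23=10111 popcount=4 -> skip
r=24=11000 popcount=2 -> skip
r=25=11001 popcount=3 -> skip
r=26=11010 popcount=3 -> skip
r=27=11011 popcount=4 -> skip
r=28=11100 popcount=3 -> skip
r=29=11101 popcount=4 -> skip
r=30=11110 popcount=4 -> skip
r=31=11111 popcount=5 -> skip
r=32=100000 popcount=1 -> KEEP
r=33=100001 popcount=2 -> skip
Kept rows: 32

Answer: 32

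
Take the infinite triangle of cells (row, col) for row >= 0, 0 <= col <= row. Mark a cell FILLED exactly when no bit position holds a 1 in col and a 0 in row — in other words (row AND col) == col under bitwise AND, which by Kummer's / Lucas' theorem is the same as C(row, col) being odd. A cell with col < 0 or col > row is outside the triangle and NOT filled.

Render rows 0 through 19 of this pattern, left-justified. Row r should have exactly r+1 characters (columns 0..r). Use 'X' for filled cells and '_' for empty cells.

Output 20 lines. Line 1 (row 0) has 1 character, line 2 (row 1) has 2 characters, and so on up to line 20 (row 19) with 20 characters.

r0=0: X
r1=1: XX
r2=10: X_X
r3=11: XXXX
r4=100: X___X
r5=101: XX__XX
r6=110: X_X_X_X
r7=111: XXXXXXXX
r8=1000: X_______X
r9=1001: XX______XX
r10=1010: X_X_____X_X
r11=1011: XXXX____XXXX
r12=1100: X___X___X___X
r13=1101: XX__XX__XX__XX
r14=1110: X_X_X_X_X_X_X_X
r15=1111: XXXXXXXXXXXXXXXX
r16=10000: X_______________X
r17=10001: XX______________XX
r18=10010: X_X_____________X_X
r19=10011: XXXX____________XXXX

Answer: X
XX
X_X
XXXX
X___X
XX__XX
X_X_X_X
XXXXXXXX
X_______X
XX______XX
X_X_____X_X
XXXX____XXXX
X___X___X___X
XX__XX__XX__XX
X_X_X_X_X_X_X_X
XXXXXXXXXXXXXXXX
X_______________X
XX______________XX
X_X_____________X_X
XXXX____________XXXX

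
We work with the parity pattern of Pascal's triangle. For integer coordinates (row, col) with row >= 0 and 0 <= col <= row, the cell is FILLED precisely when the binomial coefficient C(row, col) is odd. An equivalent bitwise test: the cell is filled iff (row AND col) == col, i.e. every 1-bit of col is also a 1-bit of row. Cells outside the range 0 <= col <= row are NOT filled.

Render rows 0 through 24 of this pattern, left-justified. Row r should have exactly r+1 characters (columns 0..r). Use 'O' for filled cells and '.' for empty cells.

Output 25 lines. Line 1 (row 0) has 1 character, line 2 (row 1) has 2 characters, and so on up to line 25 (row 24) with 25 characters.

Answer: O
OO
O.O
OOOO
O...O
OO..OO
O.O.O.O
OOOOOOOO
O.......O
OO......OO
O.O.....O.O
OOOO....OOOO
O...O...O...O
OO..OO..OO..OO
O.O.O.O.O.O.O.O
OOOOOOOOOOOOOOOO
O...............O
OO..............OO
O.O.............O.O
OOOO............OOOO
O...O...........O...O
OO..OO..........OO..OO
O.O.O.O.........O.O.O.O
OOOOOOOO........OOOOOOOO
O.......O.......O.......O

Derivation:
r0=0: O
r1=1: OO
r2=10: O.O
r3=11: OOOO
r4=100: O...O
r5=101: OO..OO
r6=110: O.O.O.O
r7=111: OOOOOOOO
r8=1000: O.......O
r9=1001: OO......OO
r10=1010: O.O.....O.O
r11=1011: OOOO....OOOO
r12=1100: O...O...O...O
r13=1101: OO..OO..OO..OO
r14=1110: O.O.O.O.O.O.O.O
r15=1111: OOOOOOOOOOOOOOOO
r16=10000: O...............O
r17=10001: OO..............OO
r18=10010: O.O.............O.O
r19=10011: OOOO............OOOO
r20=10100: O...O...........O...O
r21=10101: OO..OO..........OO..OO
r22=10110: O.O.O.O.........O.O.O.O
r23=10111: OOOOOOOO........OOOOOOOO
r24=11000: O.......O.......O.......O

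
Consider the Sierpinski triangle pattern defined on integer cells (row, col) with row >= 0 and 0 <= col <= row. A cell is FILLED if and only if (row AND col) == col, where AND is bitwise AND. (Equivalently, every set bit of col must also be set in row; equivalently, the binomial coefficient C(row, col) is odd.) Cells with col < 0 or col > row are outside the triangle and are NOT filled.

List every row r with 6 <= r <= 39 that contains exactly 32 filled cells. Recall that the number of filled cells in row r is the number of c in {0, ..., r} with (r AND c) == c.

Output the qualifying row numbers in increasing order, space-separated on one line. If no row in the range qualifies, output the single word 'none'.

Row r has 2^popcount(r) filled cells, so we need popcount(r) = log2(32) = 5.
Scan r = 6..39 and keep those with exactly 5 one-bits:
r=6=110 popcount=2 -> skip
r=7=111 popcount=3 -> skip
r=8=1000 popcount=1 -> skip
r=9=1001 popcount=2 -> skip
r=10=1010 popcount=2 -> skip
r=11=1011 popcount=3 -> skip
r=12=1100 popcount=2 -> skip
r=13=1101 popcount=3 -> skip
r=14=1110 popcount=3 -> skip
r=15=1111 popcount=4 -> skip
r=16=10000 popcount=1 -> skip
r=17=10001 popcount=2 -> skip
r=18=10010 popcount=2 -> skip
r=19=10011 popcount=3 -> skip
r=20=10100 popcount=2 -> skip
r=21=10101 popcount=3 -> skip
r=22=10110 popcount=3 -> skip
r=23=10111 popcount=4 -> skip
r=24=11000 popcount=2 -> skip
r=25=11001 popcount=3 -> skip
r=26=11010 popcount=3 -> skip
r=27=11011 popcount=4 -> skip
r=28=11100 popcount=3 -> skip
r=29=11101 popcount=4 -> skip
r=30=11110 popcount=4 -> skip
r=31=11111 popcount=5 -> KEEP
r=32=100000 popcount=1 -> skip
r=33=100001 popcount=2 -> skip
r=34=100010 popcount=2 -> skip
r=35=100011 popcount=3 -> skip
r=36=100100 popcount=2 -> skip
r=37=100101 popcount=3 -> skip
r=38=100110 popcount=3 -> skip
r=39=100111 popcount=4 -> skip
Kept rows: 31

Answer: 31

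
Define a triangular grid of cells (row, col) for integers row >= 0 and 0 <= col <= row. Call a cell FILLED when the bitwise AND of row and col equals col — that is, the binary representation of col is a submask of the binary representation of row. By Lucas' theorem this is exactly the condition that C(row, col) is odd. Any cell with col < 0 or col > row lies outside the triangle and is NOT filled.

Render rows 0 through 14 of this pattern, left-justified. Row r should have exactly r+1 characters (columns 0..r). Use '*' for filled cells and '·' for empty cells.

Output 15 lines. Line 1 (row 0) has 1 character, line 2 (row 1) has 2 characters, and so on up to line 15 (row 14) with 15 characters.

r0=0: *
r1=1: **
r2=10: *·*
r3=11: ****
r4=100: *···*
r5=101: **··**
r6=110: *·*·*·*
r7=111: ********
r8=1000: *·······*
r9=1001: **······**
r10=1010: *·*·····*·*
r11=1011: ****····****
r12=1100: *···*···*···*
r13=1101: **··**··**··**
r14=1110: *·*·*·*·*·*·*·*

Answer: *
**
*·*
****
*···*
**··**
*·*·*·*
********
*·······*
**······**
*·*·····*·*
****····****
*···*···*···*
**··**··**··**
*·*·*·*·*·*·*·*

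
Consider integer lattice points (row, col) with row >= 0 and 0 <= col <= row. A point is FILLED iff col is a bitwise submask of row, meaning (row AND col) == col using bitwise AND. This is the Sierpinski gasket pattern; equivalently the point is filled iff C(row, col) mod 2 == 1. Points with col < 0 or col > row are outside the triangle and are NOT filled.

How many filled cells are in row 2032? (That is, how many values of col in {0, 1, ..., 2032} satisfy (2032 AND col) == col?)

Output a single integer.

Answer: 128

Derivation:
2032 in binary = 11111110000
popcount(2032) = number of 1-bits in 11111110000 = 7
A col c satisfies (2032 AND c) == c iff every set bit of c is also set in 2032; each of the 7 set bits of 2032 can independently be on or off in c.
count = 2^7 = 128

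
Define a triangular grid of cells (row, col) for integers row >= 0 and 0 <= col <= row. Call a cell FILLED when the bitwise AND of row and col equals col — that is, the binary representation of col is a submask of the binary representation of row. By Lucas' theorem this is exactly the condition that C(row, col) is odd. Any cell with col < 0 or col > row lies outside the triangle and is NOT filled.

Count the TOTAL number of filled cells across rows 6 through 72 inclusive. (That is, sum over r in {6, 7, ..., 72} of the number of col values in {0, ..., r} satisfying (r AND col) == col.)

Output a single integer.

r6=110 pc2: +4 =4
r7=111 pc3: +8 =12
r8=1000 pc1: +2 =14
r9=1001 pc2: +4 =18
r10=1010 pc2: +4 =22
r11=1011 pc3: +8 =30
r12=1100 pc2: +4 =34
r13=1101 pc3: +8 =42
r14=1110 pc3: +8 =50
r15=1111 pc4: +16 =66
r16=10000 pc1: +2 =68
r17=10001 pc2: +4 =72
r18=10010 pc2: +4 =76
r19=10011 pc3: +8 =84
r20=10100 pc2: +4 =88
r21=10101 pc3: +8 =96
r22=10110 pc3: +8 =104
r23=10111 pc4: +16 =120
r24=11000 pc2: +4 =124
r25=11001 pc3: +8 =132
r26=11010 pc3: +8 =140
r27=11011 pc4: +16 =156
r28=11100 pc3: +8 =164
r29=11101 pc4: +16 =180
r30=11110 pc4: +16 =196
r31=11111 pc5: +32 =228
r32=100000 pc1: +2 =230
r33=100001 pc2: +4 =234
r34=100010 pc2: +4 =238
r35=100011 pc3: +8 =246
r36=100100 pc2: +4 =250
r37=100101 pc3: +8 =258
r38=100110 pc3: +8 =266
r39=100111 pc4: +16 =282
r40=101000 pc2: +4 =286
r41=101001 pc3: +8 =294
r42=101010 pc3: +8 =302
r43=101011 pc4: +16 =318
r44=101100 pc3: +8 =326
r45=101101 pc4: +16 =342
r46=101110 pc4: +16 =358
r47=101111 pc5: +32 =390
r48=110000 pc2: +4 =394
r49=110001 pc3: +8 =402
r50=110010 pc3: +8 =410
r51=110011 pc4: +16 =426
r52=110100 pc3: +8 =434
r53=110101 pc4: +16 =450
r54=110110 pc4: +16 =466
r55=110111 pc5: +32 =498
r56=111000 pc3: +8 =506
r57=111001 pc4: +16 =522
r58=111010 pc4: +16 =538
r59=111011 pc5: +32 =570
r60=111100 pc4: +16 =586
r61=111101 pc5: +32 =618
r62=111110 pc5: +32 =650
r63=111111 pc6: +64 =714
r64=1000000 pc1: +2 =716
r65=1000001 pc2: +4 =720
r66=1000010 pc2: +4 =724
r67=1000011 pc3: +8 =732
r68=1000100 pc2: +4 =736
r69=1000101 pc3: +8 =744
r70=1000110 pc3: +8 =752
r71=1000111 pc4: +16 =768
r72=1001000 pc2: +4 =772

Answer: 772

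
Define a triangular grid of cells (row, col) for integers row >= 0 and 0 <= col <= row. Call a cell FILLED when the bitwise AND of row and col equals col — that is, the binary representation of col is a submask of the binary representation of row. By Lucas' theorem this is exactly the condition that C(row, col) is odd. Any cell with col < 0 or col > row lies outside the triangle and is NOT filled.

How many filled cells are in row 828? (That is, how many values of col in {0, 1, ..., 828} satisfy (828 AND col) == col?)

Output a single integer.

Answer: 64

Derivation:
828 in binary = 1100111100
popcount(828) = number of 1-bits in 1100111100 = 6
A col c satisfies (828 AND c) == c iff every set bit of c is also set in 828; each of the 6 set bits of 828 can independently be on or off in c.
count = 2^6 = 64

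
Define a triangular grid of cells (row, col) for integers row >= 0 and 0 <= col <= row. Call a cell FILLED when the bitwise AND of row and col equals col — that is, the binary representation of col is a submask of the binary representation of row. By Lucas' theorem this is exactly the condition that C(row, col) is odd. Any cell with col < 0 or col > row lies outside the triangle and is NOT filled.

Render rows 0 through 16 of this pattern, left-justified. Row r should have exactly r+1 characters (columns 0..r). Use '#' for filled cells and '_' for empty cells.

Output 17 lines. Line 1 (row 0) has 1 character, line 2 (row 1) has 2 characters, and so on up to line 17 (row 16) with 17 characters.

r0=0: #
r1=1: ##
r2=10: #_#
r3=11: ####
r4=100: #___#
r5=101: ##__##
r6=110: #_#_#_#
r7=111: ########
r8=1000: #_______#
r9=1001: ##______##
r10=1010: #_#_____#_#
r11=1011: ####____####
r12=1100: #___#___#___#
r13=1101: ##__##__##__##
r14=1110: #_#_#_#_#_#_#_#
r15=1111: ################
r16=10000: #_______________#

Answer: #
##
#_#
####
#___#
##__##
#_#_#_#
########
#_______#
##______##
#_#_____#_#
####____####
#___#___#___#
##__##__##__##
#_#_#_#_#_#_#_#
################
#_______________#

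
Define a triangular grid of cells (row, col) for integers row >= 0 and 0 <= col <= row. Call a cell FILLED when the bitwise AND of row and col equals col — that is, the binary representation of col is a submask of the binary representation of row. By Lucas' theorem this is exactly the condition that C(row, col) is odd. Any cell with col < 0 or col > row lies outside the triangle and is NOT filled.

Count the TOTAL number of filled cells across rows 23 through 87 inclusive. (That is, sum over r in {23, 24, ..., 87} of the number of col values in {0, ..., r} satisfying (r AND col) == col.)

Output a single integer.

r23=10111 pc4: +16 =16
r24=11000 pc2: +4 =20
r25=11001 pc3: +8 =28
r26=11010 pc3: +8 =36
r27=11011 pc4: +16 =52
r28=11100 pc3: +8 =60
r29=11101 pc4: +16 =76
r30=11110 pc4: +16 =92
r31=11111 pc5: +32 =124
r32=100000 pc1: +2 =126
r33=100001 pc2: +4 =130
r34=100010 pc2: +4 =134
r35=100011 pc3: +8 =142
r36=100100 pc2: +4 =146
r37=100101 pc3: +8 =154
r38=100110 pc3: +8 =162
r39=100111 pc4: +16 =178
r40=101000 pc2: +4 =182
r41=101001 pc3: +8 =190
r42=101010 pc3: +8 =198
r43=101011 pc4: +16 =214
r44=101100 pc3: +8 =222
r45=101101 pc4: +16 =238
r46=101110 pc4: +16 =254
r47=101111 pc5: +32 =286
r48=110000 pc2: +4 =290
r49=110001 pc3: +8 =298
r50=110010 pc3: +8 =306
r51=110011 pc4: +16 =322
r52=110100 pc3: +8 =330
r53=110101 pc4: +16 =346
r54=110110 pc4: +16 =362
r55=110111 pc5: +32 =394
r56=111000 pc3: +8 =402
r57=111001 pc4: +16 =418
r58=111010 pc4: +16 =434
r59=111011 pc5: +32 =466
r60=111100 pc4: +16 =482
r61=111101 pc5: +32 =514
r62=111110 pc5: +32 =546
r63=111111 pc6: +64 =610
r64=1000000 pc1: +2 =612
r65=1000001 pc2: +4 =616
r66=1000010 pc2: +4 =620
r67=1000011 pc3: +8 =628
r68=1000100 pc2: +4 =632
r69=1000101 pc3: +8 =640
r70=1000110 pc3: +8 =648
r71=1000111 pc4: +16 =664
r72=1001000 pc2: +4 =668
r73=1001001 pc3: +8 =676
r74=1001010 pc3: +8 =684
r75=1001011 pc4: +16 =700
r76=1001100 pc3: +8 =708
r77=1001101 pc4: +16 =724
r78=1001110 pc4: +16 =740
r79=1001111 pc5: +32 =772
r80=1010000 pc2: +4 =776
r81=1010001 pc3: +8 =784
r82=1010010 pc3: +8 =792
r83=1010011 pc4: +16 =808
r84=1010100 pc3: +8 =816
r85=1010101 pc4: +16 =832
r86=1010110 pc4: +16 =848
r87=1010111 pc5: +32 =880

Answer: 880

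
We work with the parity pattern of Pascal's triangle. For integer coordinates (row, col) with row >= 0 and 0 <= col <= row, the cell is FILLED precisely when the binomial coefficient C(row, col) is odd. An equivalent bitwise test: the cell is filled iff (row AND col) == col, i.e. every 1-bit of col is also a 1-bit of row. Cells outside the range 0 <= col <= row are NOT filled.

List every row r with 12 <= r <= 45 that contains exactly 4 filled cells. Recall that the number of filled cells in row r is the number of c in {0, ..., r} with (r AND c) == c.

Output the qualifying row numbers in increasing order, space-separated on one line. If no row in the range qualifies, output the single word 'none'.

Answer: 12 17 18 20 24 33 34 36 40

Derivation:
Row r has 2^popcount(r) filled cells, so we need popcount(r) = log2(4) = 2.
Scan r = 12..45 and keep those with exactly 2 one-bits:
r=12=1100 popcount=2 -> KEEP
r=13=1101 popcount=3 -> skip
r=14=1110 popcount=3 -> skip
r=15=1111 popcount=4 -> skip
r=16=10000 popcount=1 -> skip
r=17=10001 popcount=2 -> KEEP
r=18=10010 popcount=2 -> KEEP
r=19=10011 popcount=3 -> skip
r=20=10100 popcount=2 -> KEEP
r=21=10101 popcount=3 -> skip
r=22=10110 popcount=3 -> skip
r=23=10111 popcount=4 -> skip
r=24=11000 popcount=2 -> KEEP
r=25=11001 popcount=3 -> skip
r=26=11010 popcount=3 -> skip
r=27=11011 popcount=4 -> skip
r=28=11100 popcount=3 -> skip
r=29=11101 popcount=4 -> skip
r=30=11110 popcount=4 -> skip
r=31=11111 popcount=5 -> skip
r=32=100000 popcount=1 -> skip
r=33=100001 popcount=2 -> KEEP
r=34=100010 popcount=2 -> KEEP
r=35=100011 popcount=3 -> skip
r=36=100100 popcount=2 -> KEEP
r=37=100101 popcount=3 -> skip
r=38=100110 popcount=3 -> skip
r=39=100111 popcount=4 -> skip
r=40=101000 popcount=2 -> KEEP
r=41=101001 popcount=3 -> skip
r=42=101010 popcount=3 -> skip
r=43=101011 popcount=4 -> skip
r=44=101100 popcount=3 -> skip
r=45=101101 popcount=4 -> skip
Kept rows: 12 17 18 20 24 33 34 36 40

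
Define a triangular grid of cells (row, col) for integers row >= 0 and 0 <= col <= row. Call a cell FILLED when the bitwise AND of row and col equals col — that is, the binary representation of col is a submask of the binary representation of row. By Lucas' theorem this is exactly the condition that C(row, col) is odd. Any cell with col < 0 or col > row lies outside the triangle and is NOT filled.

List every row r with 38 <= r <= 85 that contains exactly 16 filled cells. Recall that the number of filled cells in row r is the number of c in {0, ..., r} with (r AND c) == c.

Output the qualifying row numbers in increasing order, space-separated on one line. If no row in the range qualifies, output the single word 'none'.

Answer: 39 43 45 46 51 53 54 57 58 60 71 75 77 78 83 85

Derivation:
Row r has 2^popcount(r) filled cells, so we need popcount(r) = log2(16) = 4.
Scan r = 38..85 and keep those with exactly 4 one-bits:
r=38=100110 popcount=3 -> skip
r=39=100111 popcount=4 -> KEEP
r=40=101000 popcount=2 -> skip
r=41=101001 popcount=3 -> skip
r=42=101010 popcount=3 -> skip
r=43=101011 popcount=4 -> KEEP
r=44=101100 popcount=3 -> skip
r=45=101101 popcount=4 -> KEEP
r=46=101110 popcount=4 -> KEEP
r=47=101111 popcount=5 -> skip
r=48=110000 popcount=2 -> skip
r=49=110001 popcount=3 -> skip
r=50=110010 popcount=3 -> skip
r=51=110011 popcount=4 -> KEEP
r=52=110100 popcount=3 -> skip
r=53=110101 popcount=4 -> KEEP
r=54=110110 popcount=4 -> KEEP
r=55=110111 popcount=5 -> skip
r=56=111000 popcount=3 -> skip
r=57=111001 popcount=4 -> KEEP
r=58=111010 popcount=4 -> KEEP
r=59=111011 popcount=5 -> skip
r=60=111100 popcount=4 -> KEEP
r=61=111101 popcount=5 -> skip
r=62=111110 popcount=5 -> skip
r=63=111111 popcount=6 -> skip
r=64=1000000 popcount=1 -> skip
r=65=1000001 popcount=2 -> skip
r=66=1000010 popcount=2 -> skip
r=67=1000011 popcount=3 -> skip
r=68=1000100 popcount=2 -> skip
r=69=1000101 popcount=3 -> skip
r=70=1000110 popcount=3 -> skip
r=71=1000111 popcount=4 -> KEEP
r=72=1001000 popcount=2 -> skip
r=73=1001001 popcount=3 -> skip
r=74=1001010 popcount=3 -> skip
r=75=1001011 popcount=4 -> KEEP
r=76=1001100 popcount=3 -> skip
r=77=1001101 popcount=4 -> KEEP
r=78=1001110 popcount=4 -> KEEP
r=79=1001111 popcount=5 -> skip
r=80=1010000 popcount=2 -> skip
r=81=1010001 popcount=3 -> skip
r=82=1010010 popcount=3 -> skip
r=83=1010011 popcount=4 -> KEEP
r=84=1010100 popcount=3 -> skip
r=85=1010101 popcount=4 -> KEEP
Kept rows: 39 43 45 46 51 53 54 57 58 60 71 75 77 78 83 85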